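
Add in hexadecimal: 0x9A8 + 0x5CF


Align and add column by column (LSB to MSB, each column mod 16 with carry):
  09A8
+ 05CF
  ----
  col 0: 8(8) + F(15) + 0 (carry in) = 23 → 7(7), carry out 1
  col 1: A(10) + C(12) + 1 (carry in) = 23 → 7(7), carry out 1
  col 2: 9(9) + 5(5) + 1 (carry in) = 15 → F(15), carry out 0
  col 3: 0(0) + 0(0) + 0 (carry in) = 0 → 0(0), carry out 0
Reading digits MSB→LSB: 0F77
Strip leading zeros: F77
= 0xF77


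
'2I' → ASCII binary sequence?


String: '2I'  (2 characters)
Per-character ASCII lookup:
  '2': digits start at 48: '2' = 48 + 2 = 50 → 110010
  'I': uppercase starts at 65: 'I' = 65 + 8 = 73 → 1001001
= 110010 1001001


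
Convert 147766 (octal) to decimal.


Positional values:
Position 0: 6 × 8^0 = 6
Position 1: 6 × 8^1 = 48
Position 2: 7 × 8^2 = 448
Position 3: 7 × 8^3 = 3584
Position 4: 4 × 8^4 = 16384
Position 5: 1 × 8^5 = 32768
Sum = 6 + 48 + 448 + 3584 + 16384 + 32768
= 53238


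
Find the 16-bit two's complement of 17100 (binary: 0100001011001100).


Original: 0100001011001100
Step 1 - Invert all bits: 1011110100110011
Step 2 - Add 1: 1011110100110011 + 1
= 1011110100110100 (represents -17100)


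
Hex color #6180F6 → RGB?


Hex: #6180F6
R = 61₁₆ = 97
G = 80₁₆ = 128
B = F6₁₆ = 246
= RGB(97, 128, 246)


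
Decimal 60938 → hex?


Divide by 16 repeatedly:
60938 ÷ 16 = 3808 remainder 10 (A)
3808 ÷ 16 = 238 remainder 0 (0)
238 ÷ 16 = 14 remainder 14 (E)
14 ÷ 16 = 0 remainder 14 (E)
Reading remainders bottom-up:
= 0xEE0A


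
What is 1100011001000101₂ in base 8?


Group into 3-bit groups: 001100011001000101
  001 = 1
  100 = 4
  011 = 3
  001 = 1
  000 = 0
  101 = 5
= 0o143105


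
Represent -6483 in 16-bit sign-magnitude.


Sign bit: 1 (negative)
Magnitude: 6483 = 001100101010011
= 1001100101010011


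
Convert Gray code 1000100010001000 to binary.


Gray code: 1000100010001000
MSB stays the same: 1
Each subsequent bit = prev_binary XOR current_gray:
  B[1] = 1 XOR 0 = 1
  B[2] = 1 XOR 0 = 1
  B[3] = 1 XOR 0 = 1
  B[4] = 1 XOR 1 = 0
  B[5] = 0 XOR 0 = 0
  B[6] = 0 XOR 0 = 0
  B[7] = 0 XOR 0 = 0
  B[8] = 0 XOR 1 = 1
  B[9] = 1 XOR 0 = 1
  B[10] = 1 XOR 0 = 1
  B[11] = 1 XOR 0 = 1
  B[12] = 1 XOR 1 = 0
  B[13] = 0 XOR 0 = 0
  B[14] = 0 XOR 0 = 0
  B[15] = 0 XOR 0 = 0
= 1111000011110000 (61680 decimal)


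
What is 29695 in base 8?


Divide by 8 repeatedly:
29695 ÷ 8 = 3711 remainder 7
3711 ÷ 8 = 463 remainder 7
463 ÷ 8 = 57 remainder 7
57 ÷ 8 = 7 remainder 1
7 ÷ 8 = 0 remainder 7
Reading remainders bottom-up:
= 0o71777


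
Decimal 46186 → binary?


Divide by 2 repeatedly:
46186 ÷ 2 = 23093 remainder 0
23093 ÷ 2 = 11546 remainder 1
11546 ÷ 2 = 5773 remainder 0
5773 ÷ 2 = 2886 remainder 1
2886 ÷ 2 = 1443 remainder 0
1443 ÷ 2 = 721 remainder 1
721 ÷ 2 = 360 remainder 1
360 ÷ 2 = 180 remainder 0
180 ÷ 2 = 90 remainder 0
90 ÷ 2 = 45 remainder 0
45 ÷ 2 = 22 remainder 1
22 ÷ 2 = 11 remainder 0
11 ÷ 2 = 5 remainder 1
5 ÷ 2 = 2 remainder 1
2 ÷ 2 = 1 remainder 0
1 ÷ 2 = 0 remainder 1
Reading remainders bottom-up:
= 1011010001101010


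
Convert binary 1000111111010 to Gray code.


Binary: 1000111111010
Gray code: G = B XOR (B >> 1)
B >> 1 = 0100011111101
1000111111010 XOR 0100011111101:
  1 XOR 0 = 1
  0 XOR 1 = 1
  0 XOR 0 = 0
  0 XOR 0 = 0
  1 XOR 0 = 1
  1 XOR 1 = 0
  1 XOR 1 = 0
  1 XOR 1 = 0
  1 XOR 1 = 0
  1 XOR 1 = 0
  0 XOR 1 = 1
  1 XOR 0 = 1
  0 XOR 1 = 1
= 1100100000111


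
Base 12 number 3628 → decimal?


Positional values (base 12):
  8 × 12^0 = 8 × 1 = 8
  2 × 12^1 = 2 × 12 = 24
  6 × 12^2 = 6 × 144 = 864
  3 × 12^3 = 3 × 1728 = 5184
Sum = 8 + 24 + 864 + 5184
= 6080


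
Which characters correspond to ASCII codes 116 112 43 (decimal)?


Codes (decimal): 116 112 43
Per-code ASCII lookup:
  116  (range 97-122: lowercase, 116 - 97 = 19) → 't'
  112  (range 97-122: lowercase, 112 - 97 = 15) → 'p'
  43  (special character) → '+'
= 'tp+'


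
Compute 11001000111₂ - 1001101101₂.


Align and subtract column by column (LSB to MSB, borrowing when needed):
  11001000111
- 01001101101
  -----------
  col 0: (1 - 0 borrow-in) - 1 → 1 - 1 = 0, borrow out 0
  col 1: (1 - 0 borrow-in) - 0 → 1 - 0 = 1, borrow out 0
  col 2: (1 - 0 borrow-in) - 1 → 1 - 1 = 0, borrow out 0
  col 3: (0 - 0 borrow-in) - 1 → borrow from next column: (0+2) - 1 = 1, borrow out 1
  col 4: (0 - 1 borrow-in) - 0 → borrow from next column: (-1+2) - 0 = 1, borrow out 1
  col 5: (0 - 1 borrow-in) - 1 → borrow from next column: (-1+2) - 1 = 0, borrow out 1
  col 6: (1 - 1 borrow-in) - 1 → borrow from next column: (0+2) - 1 = 1, borrow out 1
  col 7: (0 - 1 borrow-in) - 0 → borrow from next column: (-1+2) - 0 = 1, borrow out 1
  col 8: (0 - 1 borrow-in) - 0 → borrow from next column: (-1+2) - 0 = 1, borrow out 1
  col 9: (1 - 1 borrow-in) - 1 → borrow from next column: (0+2) - 1 = 1, borrow out 1
  col 10: (1 - 1 borrow-in) - 0 → 0 - 0 = 0, borrow out 0
Reading bits MSB→LSB: 01111011010
Strip leading zeros: 1111011010
= 1111011010


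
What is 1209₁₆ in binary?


Each hex digit → 4 binary bits:
  1 = 0001
  2 = 0010
  0 = 0000
  9 = 1001
Concatenate: 0001 0010 0000 1001
= 0001001000001001


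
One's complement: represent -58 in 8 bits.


Original: 00111010
Invert all bits:
  bit 0: 0 → 1
  bit 1: 0 → 1
  bit 2: 1 → 0
  bit 3: 1 → 0
  bit 4: 1 → 0
  bit 5: 0 → 1
  bit 6: 1 → 0
  bit 7: 0 → 1
= 11000101


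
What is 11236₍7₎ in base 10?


Positional values (base 7):
  6 × 7^0 = 6 × 1 = 6
  3 × 7^1 = 3 × 7 = 21
  2 × 7^2 = 2 × 49 = 98
  1 × 7^3 = 1 × 343 = 343
  1 × 7^4 = 1 × 2401 = 2401
Sum = 6 + 21 + 98 + 343 + 2401
= 2869


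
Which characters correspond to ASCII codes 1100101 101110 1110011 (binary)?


Codes (binary): 1100101 101110 1110011
Per-code ASCII lookup:
  1100101 = 101  (range 97-122: lowercase, 101 - 97 = 4) → 'e'
  101110 = 46  (special character) → '.'
  1110011 = 115  (range 97-122: lowercase, 115 - 97 = 18) → 's'
= 'e.s'


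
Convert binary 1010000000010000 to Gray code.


Binary: 1010000000010000
Gray code: G = B XOR (B >> 1)
B >> 1 = 0101000000001000
1010000000010000 XOR 0101000000001000:
  1 XOR 0 = 1
  0 XOR 1 = 1
  1 XOR 0 = 1
  0 XOR 1 = 1
  0 XOR 0 = 0
  0 XOR 0 = 0
  0 XOR 0 = 0
  0 XOR 0 = 0
  0 XOR 0 = 0
  0 XOR 0 = 0
  0 XOR 0 = 0
  1 XOR 0 = 1
  0 XOR 1 = 1
  0 XOR 0 = 0
  0 XOR 0 = 0
  0 XOR 0 = 0
= 1111000000011000


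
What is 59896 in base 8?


Divide by 8 repeatedly:
59896 ÷ 8 = 7487 remainder 0
7487 ÷ 8 = 935 remainder 7
935 ÷ 8 = 116 remainder 7
116 ÷ 8 = 14 remainder 4
14 ÷ 8 = 1 remainder 6
1 ÷ 8 = 0 remainder 1
Reading remainders bottom-up:
= 0o164770


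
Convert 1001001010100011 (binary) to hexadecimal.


Group into 4-bit nibbles: 1001001010100011
  1001 = 9
  0010 = 2
  1010 = A
  0011 = 3
= 0x92A3


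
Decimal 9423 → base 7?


Divide by 7 repeatedly:
9423 ÷ 7 = 1346 remainder 1
1346 ÷ 7 = 192 remainder 2
192 ÷ 7 = 27 remainder 3
27 ÷ 7 = 3 remainder 6
3 ÷ 7 = 0 remainder 3
Reading remainders bottom-up:
= 36321


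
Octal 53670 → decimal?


Positional values:
Position 0: 0 × 8^0 = 0
Position 1: 7 × 8^1 = 56
Position 2: 6 × 8^2 = 384
Position 3: 3 × 8^3 = 1536
Position 4: 5 × 8^4 = 20480
Sum = 0 + 56 + 384 + 1536 + 20480
= 22456


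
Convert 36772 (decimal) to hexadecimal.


Divide by 16 repeatedly:
36772 ÷ 16 = 2298 remainder 4 (4)
2298 ÷ 16 = 143 remainder 10 (A)
143 ÷ 16 = 8 remainder 15 (F)
8 ÷ 16 = 0 remainder 8 (8)
Reading remainders bottom-up:
= 0x8FA4


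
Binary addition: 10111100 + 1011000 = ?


Align and add column by column (LSB to MSB, carry propagating):
  010111100
+ 001011000
  ---------
  col 0: 0 + 0 + 0 (carry in) = 0 → bit 0, carry out 0
  col 1: 0 + 0 + 0 (carry in) = 0 → bit 0, carry out 0
  col 2: 1 + 0 + 0 (carry in) = 1 → bit 1, carry out 0
  col 3: 1 + 1 + 0 (carry in) = 2 → bit 0, carry out 1
  col 4: 1 + 1 + 1 (carry in) = 3 → bit 1, carry out 1
  col 5: 1 + 0 + 1 (carry in) = 2 → bit 0, carry out 1
  col 6: 0 + 1 + 1 (carry in) = 2 → bit 0, carry out 1
  col 7: 1 + 0 + 1 (carry in) = 2 → bit 0, carry out 1
  col 8: 0 + 0 + 1 (carry in) = 1 → bit 1, carry out 0
Reading bits MSB→LSB: 100010100
Strip leading zeros: 100010100
= 100010100


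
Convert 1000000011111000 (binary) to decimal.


Positional values:
Bit 3: 1 × 2^3 = 8
Bit 4: 1 × 2^4 = 16
Bit 5: 1 × 2^5 = 32
Bit 6: 1 × 2^6 = 64
Bit 7: 1 × 2^7 = 128
Bit 15: 1 × 2^15 = 32768
Sum = 8 + 16 + 32 + 64 + 128 + 32768
= 33016


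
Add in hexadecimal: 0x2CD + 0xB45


Align and add column by column (LSB to MSB, each column mod 16 with carry):
  02CD
+ 0B45
  ----
  col 0: D(13) + 5(5) + 0 (carry in) = 18 → 2(2), carry out 1
  col 1: C(12) + 4(4) + 1 (carry in) = 17 → 1(1), carry out 1
  col 2: 2(2) + B(11) + 1 (carry in) = 14 → E(14), carry out 0
  col 3: 0(0) + 0(0) + 0 (carry in) = 0 → 0(0), carry out 0
Reading digits MSB→LSB: 0E12
Strip leading zeros: E12
= 0xE12


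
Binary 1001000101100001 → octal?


Group into 3-bit groups: 001001000101100001
  001 = 1
  001 = 1
  000 = 0
  101 = 5
  100 = 4
  001 = 1
= 0o110541


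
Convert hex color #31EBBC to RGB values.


Hex: #31EBBC
R = 31₁₆ = 49
G = EB₁₆ = 235
B = BC₁₆ = 188
= RGB(49, 235, 188)


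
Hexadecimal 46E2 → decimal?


Positional values:
Position 0: 2 × 16^0 = 2 × 1 = 2
Position 1: E × 16^1 = 14 × 16 = 224
Position 2: 6 × 16^2 = 6 × 256 = 1536
Position 3: 4 × 16^3 = 4 × 4096 = 16384
Sum = 2 + 224 + 1536 + 16384
= 18146


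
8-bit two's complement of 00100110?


Original: 00100110
Step 1 - Invert all bits: 11011001
Step 2 - Add 1: 11011001 + 1
= 11011010 (represents -38)


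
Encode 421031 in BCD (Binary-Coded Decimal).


Each digit → 4-bit binary:
  4 → 0100
  2 → 0010
  1 → 0001
  0 → 0000
  3 → 0011
  1 → 0001
= 0100 0010 0001 0000 0011 0001


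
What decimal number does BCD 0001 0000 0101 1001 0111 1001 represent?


Each 4-bit group → digit:
  0001 → 1
  0000 → 0
  0101 → 5
  1001 → 9
  0111 → 7
  1001 → 9
= 105979


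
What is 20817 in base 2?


Divide by 2 repeatedly:
20817 ÷ 2 = 10408 remainder 1
10408 ÷ 2 = 5204 remainder 0
5204 ÷ 2 = 2602 remainder 0
2602 ÷ 2 = 1301 remainder 0
1301 ÷ 2 = 650 remainder 1
650 ÷ 2 = 325 remainder 0
325 ÷ 2 = 162 remainder 1
162 ÷ 2 = 81 remainder 0
81 ÷ 2 = 40 remainder 1
40 ÷ 2 = 20 remainder 0
20 ÷ 2 = 10 remainder 0
10 ÷ 2 = 5 remainder 0
5 ÷ 2 = 2 remainder 1
2 ÷ 2 = 1 remainder 0
1 ÷ 2 = 0 remainder 1
Reading remainders bottom-up:
= 101000101010001


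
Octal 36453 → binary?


Each octal digit → 3 binary bits:
  3 = 011
  6 = 110
  4 = 100
  5 = 101
  3 = 011
Concatenate: 011 110 100 101 011
= 011110100101011


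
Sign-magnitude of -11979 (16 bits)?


Sign bit: 1 (negative)
Magnitude: 11979 = 010111011001011
= 1010111011001011


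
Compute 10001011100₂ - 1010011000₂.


Align and subtract column by column (LSB to MSB, borrowing when needed):
  10001011100
- 01010011000
  -----------
  col 0: (0 - 0 borrow-in) - 0 → 0 - 0 = 0, borrow out 0
  col 1: (0 - 0 borrow-in) - 0 → 0 - 0 = 0, borrow out 0
  col 2: (1 - 0 borrow-in) - 0 → 1 - 0 = 1, borrow out 0
  col 3: (1 - 0 borrow-in) - 1 → 1 - 1 = 0, borrow out 0
  col 4: (1 - 0 borrow-in) - 1 → 1 - 1 = 0, borrow out 0
  col 5: (0 - 0 borrow-in) - 0 → 0 - 0 = 0, borrow out 0
  col 6: (1 - 0 borrow-in) - 0 → 1 - 0 = 1, borrow out 0
  col 7: (0 - 0 borrow-in) - 1 → borrow from next column: (0+2) - 1 = 1, borrow out 1
  col 8: (0 - 1 borrow-in) - 0 → borrow from next column: (-1+2) - 0 = 1, borrow out 1
  col 9: (0 - 1 borrow-in) - 1 → borrow from next column: (-1+2) - 1 = 0, borrow out 1
  col 10: (1 - 1 borrow-in) - 0 → 0 - 0 = 0, borrow out 0
Reading bits MSB→LSB: 00111000100
Strip leading zeros: 111000100
= 111000100


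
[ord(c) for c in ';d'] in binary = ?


String: ';d'  (2 characters)
Per-character ASCII lookup:
  ';': special character: ';' = 59 → 111011
  'd': lowercase starts at 97: 'd' = 97 + 3 = 100 → 1100100
= 111011 1100100


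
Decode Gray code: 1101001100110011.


Gray code: 1101001100110011
MSB stays the same: 1
Each subsequent bit = prev_binary XOR current_gray:
  B[1] = 1 XOR 1 = 0
  B[2] = 0 XOR 0 = 0
  B[3] = 0 XOR 1 = 1
  B[4] = 1 XOR 0 = 1
  B[5] = 1 XOR 0 = 1
  B[6] = 1 XOR 1 = 0
  B[7] = 0 XOR 1 = 1
  B[8] = 1 XOR 0 = 1
  B[9] = 1 XOR 0 = 1
  B[10] = 1 XOR 1 = 0
  B[11] = 0 XOR 1 = 1
  B[12] = 1 XOR 0 = 1
  B[13] = 1 XOR 0 = 1
  B[14] = 1 XOR 1 = 0
  B[15] = 0 XOR 1 = 1
= 1001110111011101 (40413 decimal)


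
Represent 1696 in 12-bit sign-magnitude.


Sign bit: 0 (positive)
Magnitude: 1696 = 11010100000
= 011010100000


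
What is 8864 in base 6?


Divide by 6 repeatedly:
8864 ÷ 6 = 1477 remainder 2
1477 ÷ 6 = 246 remainder 1
246 ÷ 6 = 41 remainder 0
41 ÷ 6 = 6 remainder 5
6 ÷ 6 = 1 remainder 0
1 ÷ 6 = 0 remainder 1
Reading remainders bottom-up:
= 105012


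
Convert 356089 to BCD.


Each digit → 4-bit binary:
  3 → 0011
  5 → 0101
  6 → 0110
  0 → 0000
  8 → 1000
  9 → 1001
= 0011 0101 0110 0000 1000 1001


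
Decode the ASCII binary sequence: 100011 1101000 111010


Codes (binary): 100011 1101000 111010
Per-code ASCII lookup:
  100011 = 35  (special character) → '#'
  1101000 = 104  (range 97-122: lowercase, 104 - 97 = 7) → 'h'
  111010 = 58  (special character) → ':'
= '#h:'


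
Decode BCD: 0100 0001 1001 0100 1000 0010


Each 4-bit group → digit:
  0100 → 4
  0001 → 1
  1001 → 9
  0100 → 4
  1000 → 8
  0010 → 2
= 419482


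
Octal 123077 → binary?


Each octal digit → 3 binary bits:
  1 = 001
  2 = 010
  3 = 011
  0 = 000
  7 = 111
  7 = 111
Concatenate: 001 010 011 000 111 111
= 001010011000111111


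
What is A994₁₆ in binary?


Each hex digit → 4 binary bits:
  A = 1010
  9 = 1001
  9 = 1001
  4 = 0100
Concatenate: 1010 1001 1001 0100
= 1010100110010100


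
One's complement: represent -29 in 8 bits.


Original: 00011101
Invert all bits:
  bit 0: 0 → 1
  bit 1: 0 → 1
  bit 2: 0 → 1
  bit 3: 1 → 0
  bit 4: 1 → 0
  bit 5: 1 → 0
  bit 6: 0 → 1
  bit 7: 1 → 0
= 11100010


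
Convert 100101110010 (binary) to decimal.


Positional values:
Bit 1: 1 × 2^1 = 2
Bit 4: 1 × 2^4 = 16
Bit 5: 1 × 2^5 = 32
Bit 6: 1 × 2^6 = 64
Bit 8: 1 × 2^8 = 256
Bit 11: 1 × 2^11 = 2048
Sum = 2 + 16 + 32 + 64 + 256 + 2048
= 2418


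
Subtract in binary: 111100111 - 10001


Align and subtract column by column (LSB to MSB, borrowing when needed):
  111100111
- 000010001
  ---------
  col 0: (1 - 0 borrow-in) - 1 → 1 - 1 = 0, borrow out 0
  col 1: (1 - 0 borrow-in) - 0 → 1 - 0 = 1, borrow out 0
  col 2: (1 - 0 borrow-in) - 0 → 1 - 0 = 1, borrow out 0
  col 3: (0 - 0 borrow-in) - 0 → 0 - 0 = 0, borrow out 0
  col 4: (0 - 0 borrow-in) - 1 → borrow from next column: (0+2) - 1 = 1, borrow out 1
  col 5: (1 - 1 borrow-in) - 0 → 0 - 0 = 0, borrow out 0
  col 6: (1 - 0 borrow-in) - 0 → 1 - 0 = 1, borrow out 0
  col 7: (1 - 0 borrow-in) - 0 → 1 - 0 = 1, borrow out 0
  col 8: (1 - 0 borrow-in) - 0 → 1 - 0 = 1, borrow out 0
Reading bits MSB→LSB: 111010110
Strip leading zeros: 111010110
= 111010110


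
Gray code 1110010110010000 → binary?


Gray code: 1110010110010000
MSB stays the same: 1
Each subsequent bit = prev_binary XOR current_gray:
  B[1] = 1 XOR 1 = 0
  B[2] = 0 XOR 1 = 1
  B[3] = 1 XOR 0 = 1
  B[4] = 1 XOR 0 = 1
  B[5] = 1 XOR 1 = 0
  B[6] = 0 XOR 0 = 0
  B[7] = 0 XOR 1 = 1
  B[8] = 1 XOR 1 = 0
  B[9] = 0 XOR 0 = 0
  B[10] = 0 XOR 0 = 0
  B[11] = 0 XOR 1 = 1
  B[12] = 1 XOR 0 = 1
  B[13] = 1 XOR 0 = 1
  B[14] = 1 XOR 0 = 1
  B[15] = 1 XOR 0 = 1
= 1011100100011111 (47391 decimal)


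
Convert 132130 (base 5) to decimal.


Positional values (base 5):
  0 × 5^0 = 0 × 1 = 0
  3 × 5^1 = 3 × 5 = 15
  1 × 5^2 = 1 × 25 = 25
  2 × 5^3 = 2 × 125 = 250
  3 × 5^4 = 3 × 625 = 1875
  1 × 5^5 = 1 × 3125 = 3125
Sum = 0 + 15 + 25 + 250 + 1875 + 3125
= 5290


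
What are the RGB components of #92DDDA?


Hex: #92DDDA
R = 92₁₆ = 146
G = DD₁₆ = 221
B = DA₁₆ = 218
= RGB(146, 221, 218)


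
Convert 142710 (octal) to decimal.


Positional values:
Position 0: 0 × 8^0 = 0
Position 1: 1 × 8^1 = 8
Position 2: 7 × 8^2 = 448
Position 3: 2 × 8^3 = 1024
Position 4: 4 × 8^4 = 16384
Position 5: 1 × 8^5 = 32768
Sum = 0 + 8 + 448 + 1024 + 16384 + 32768
= 50632


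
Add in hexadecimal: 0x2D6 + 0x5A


Align and add column by column (LSB to MSB, each column mod 16 with carry):
  02D6
+ 005A
  ----
  col 0: 6(6) + A(10) + 0 (carry in) = 16 → 0(0), carry out 1
  col 1: D(13) + 5(5) + 1 (carry in) = 19 → 3(3), carry out 1
  col 2: 2(2) + 0(0) + 1 (carry in) = 3 → 3(3), carry out 0
  col 3: 0(0) + 0(0) + 0 (carry in) = 0 → 0(0), carry out 0
Reading digits MSB→LSB: 0330
Strip leading zeros: 330
= 0x330


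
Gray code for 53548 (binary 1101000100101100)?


Binary: 1101000100101100
Gray code: G = B XOR (B >> 1)
B >> 1 = 0110100010010110
1101000100101100 XOR 0110100010010110:
  1 XOR 0 = 1
  1 XOR 1 = 0
  0 XOR 1 = 1
  1 XOR 0 = 1
  0 XOR 1 = 1
  0 XOR 0 = 0
  0 XOR 0 = 0
  1 XOR 0 = 1
  0 XOR 1 = 1
  0 XOR 0 = 0
  1 XOR 0 = 1
  0 XOR 1 = 1
  1 XOR 0 = 1
  1 XOR 1 = 0
  0 XOR 1 = 1
  0 XOR 0 = 0
= 1011100110111010


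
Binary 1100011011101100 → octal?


Group into 3-bit groups: 001100011011101100
  001 = 1
  100 = 4
  011 = 3
  011 = 3
  101 = 5
  100 = 4
= 0o143354


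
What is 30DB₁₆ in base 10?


Positional values:
Position 0: B × 16^0 = 11 × 1 = 11
Position 1: D × 16^1 = 13 × 16 = 208
Position 2: 0 × 16^2 = 0 × 256 = 0
Position 3: 3 × 16^3 = 3 × 4096 = 12288
Sum = 11 + 208 + 0 + 12288
= 12507


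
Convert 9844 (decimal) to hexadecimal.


Divide by 16 repeatedly:
9844 ÷ 16 = 615 remainder 4 (4)
615 ÷ 16 = 38 remainder 7 (7)
38 ÷ 16 = 2 remainder 6 (6)
2 ÷ 16 = 0 remainder 2 (2)
Reading remainders bottom-up:
= 0x2674


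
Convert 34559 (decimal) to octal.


Divide by 8 repeatedly:
34559 ÷ 8 = 4319 remainder 7
4319 ÷ 8 = 539 remainder 7
539 ÷ 8 = 67 remainder 3
67 ÷ 8 = 8 remainder 3
8 ÷ 8 = 1 remainder 0
1 ÷ 8 = 0 remainder 1
Reading remainders bottom-up:
= 0o103377


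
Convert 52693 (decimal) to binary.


Divide by 2 repeatedly:
52693 ÷ 2 = 26346 remainder 1
26346 ÷ 2 = 13173 remainder 0
13173 ÷ 2 = 6586 remainder 1
6586 ÷ 2 = 3293 remainder 0
3293 ÷ 2 = 1646 remainder 1
1646 ÷ 2 = 823 remainder 0
823 ÷ 2 = 411 remainder 1
411 ÷ 2 = 205 remainder 1
205 ÷ 2 = 102 remainder 1
102 ÷ 2 = 51 remainder 0
51 ÷ 2 = 25 remainder 1
25 ÷ 2 = 12 remainder 1
12 ÷ 2 = 6 remainder 0
6 ÷ 2 = 3 remainder 0
3 ÷ 2 = 1 remainder 1
1 ÷ 2 = 0 remainder 1
Reading remainders bottom-up:
= 1100110111010101


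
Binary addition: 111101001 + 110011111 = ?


Align and add column by column (LSB to MSB, carry propagating):
  0111101001
+ 0110011111
  ----------
  col 0: 1 + 1 + 0 (carry in) = 2 → bit 0, carry out 1
  col 1: 0 + 1 + 1 (carry in) = 2 → bit 0, carry out 1
  col 2: 0 + 1 + 1 (carry in) = 2 → bit 0, carry out 1
  col 3: 1 + 1 + 1 (carry in) = 3 → bit 1, carry out 1
  col 4: 0 + 1 + 1 (carry in) = 2 → bit 0, carry out 1
  col 5: 1 + 0 + 1 (carry in) = 2 → bit 0, carry out 1
  col 6: 1 + 0 + 1 (carry in) = 2 → bit 0, carry out 1
  col 7: 1 + 1 + 1 (carry in) = 3 → bit 1, carry out 1
  col 8: 1 + 1 + 1 (carry in) = 3 → bit 1, carry out 1
  col 9: 0 + 0 + 1 (carry in) = 1 → bit 1, carry out 0
Reading bits MSB→LSB: 1110001000
Strip leading zeros: 1110001000
= 1110001000


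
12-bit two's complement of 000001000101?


Original: 000001000101
Step 1 - Invert all bits: 111110111010
Step 2 - Add 1: 111110111010 + 1
= 111110111011 (represents -69)


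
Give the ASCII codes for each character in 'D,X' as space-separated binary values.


String: 'D,X'  (3 characters)
Per-character ASCII lookup:
  'D': uppercase starts at 65: 'D' = 65 + 3 = 68 → 1000100
  ',': special character: ',' = 44 → 101100
  'X': uppercase starts at 65: 'X' = 65 + 23 = 88 → 1011000
= 1000100 101100 1011000


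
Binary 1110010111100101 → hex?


Group into 4-bit nibbles: 1110010111100101
  1110 = E
  0101 = 5
  1110 = E
  0101 = 5
= 0xE5E5


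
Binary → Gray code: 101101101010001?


Binary: 101101101010001
Gray code: G = B XOR (B >> 1)
B >> 1 = 010110110101000
101101101010001 XOR 010110110101000:
  1 XOR 0 = 1
  0 XOR 1 = 1
  1 XOR 0 = 1
  1 XOR 1 = 0
  0 XOR 1 = 1
  1 XOR 0 = 1
  1 XOR 1 = 0
  0 XOR 1 = 1
  1 XOR 0 = 1
  0 XOR 1 = 1
  1 XOR 0 = 1
  0 XOR 1 = 1
  0 XOR 0 = 0
  0 XOR 0 = 0
  1 XOR 0 = 1
= 111011011111001


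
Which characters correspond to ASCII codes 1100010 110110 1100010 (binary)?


Codes (binary): 1100010 110110 1100010
Per-code ASCII lookup:
  1100010 = 98  (range 97-122: lowercase, 98 - 97 = 1) → 'b'
  110110 = 54  (range 48-57: digits, 54 - 48 = 6) → '6'
  1100010 = 98  (range 97-122: lowercase, 98 - 97 = 1) → 'b'
= 'b6b'


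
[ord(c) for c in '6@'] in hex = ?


String: '6@'  (2 characters)
Per-character ASCII lookup:
  '6': digits start at 48: '6' = 48 + 6 = 54 → 0x36
  '@': special character: '@' = 64 → 0x40
= 0x36 0x40


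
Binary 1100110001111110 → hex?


Group into 4-bit nibbles: 1100110001111110
  1100 = C
  1100 = C
  0111 = 7
  1110 = E
= 0xCC7E


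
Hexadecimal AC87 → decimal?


Positional values:
Position 0: 7 × 16^0 = 7 × 1 = 7
Position 1: 8 × 16^1 = 8 × 16 = 128
Position 2: C × 16^2 = 12 × 256 = 3072
Position 3: A × 16^3 = 10 × 4096 = 40960
Sum = 7 + 128 + 3072 + 40960
= 44167


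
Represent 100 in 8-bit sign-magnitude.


Sign bit: 0 (positive)
Magnitude: 100 = 1100100
= 01100100


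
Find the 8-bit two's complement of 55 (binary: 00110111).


Original: 00110111
Step 1 - Invert all bits: 11001000
Step 2 - Add 1: 11001000 + 1
= 11001001 (represents -55)


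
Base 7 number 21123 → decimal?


Positional values (base 7):
  3 × 7^0 = 3 × 1 = 3
  2 × 7^1 = 2 × 7 = 14
  1 × 7^2 = 1 × 49 = 49
  1 × 7^3 = 1 × 343 = 343
  2 × 7^4 = 2 × 2401 = 4802
Sum = 3 + 14 + 49 + 343 + 4802
= 5211


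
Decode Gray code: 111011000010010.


Gray code: 111011000010010
MSB stays the same: 1
Each subsequent bit = prev_binary XOR current_gray:
  B[1] = 1 XOR 1 = 0
  B[2] = 0 XOR 1 = 1
  B[3] = 1 XOR 0 = 1
  B[4] = 1 XOR 1 = 0
  B[5] = 0 XOR 1 = 1
  B[6] = 1 XOR 0 = 1
  B[7] = 1 XOR 0 = 1
  B[8] = 1 XOR 0 = 1
  B[9] = 1 XOR 0 = 1
  B[10] = 1 XOR 1 = 0
  B[11] = 0 XOR 0 = 0
  B[12] = 0 XOR 0 = 0
  B[13] = 0 XOR 1 = 1
  B[14] = 1 XOR 0 = 1
= 101101111100011 (23523 decimal)


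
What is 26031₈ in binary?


Each octal digit → 3 binary bits:
  2 = 010
  6 = 110
  0 = 000
  3 = 011
  1 = 001
Concatenate: 010 110 000 011 001
= 010110000011001


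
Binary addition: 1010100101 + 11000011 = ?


Align and add column by column (LSB to MSB, carry propagating):
  01010100101
+ 00011000011
  -----------
  col 0: 1 + 1 + 0 (carry in) = 2 → bit 0, carry out 1
  col 1: 0 + 1 + 1 (carry in) = 2 → bit 0, carry out 1
  col 2: 1 + 0 + 1 (carry in) = 2 → bit 0, carry out 1
  col 3: 0 + 0 + 1 (carry in) = 1 → bit 1, carry out 0
  col 4: 0 + 0 + 0 (carry in) = 0 → bit 0, carry out 0
  col 5: 1 + 0 + 0 (carry in) = 1 → bit 1, carry out 0
  col 6: 0 + 1 + 0 (carry in) = 1 → bit 1, carry out 0
  col 7: 1 + 1 + 0 (carry in) = 2 → bit 0, carry out 1
  col 8: 0 + 0 + 1 (carry in) = 1 → bit 1, carry out 0
  col 9: 1 + 0 + 0 (carry in) = 1 → bit 1, carry out 0
  col 10: 0 + 0 + 0 (carry in) = 0 → bit 0, carry out 0
Reading bits MSB→LSB: 01101101000
Strip leading zeros: 1101101000
= 1101101000


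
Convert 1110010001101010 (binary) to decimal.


Positional values:
Bit 1: 1 × 2^1 = 2
Bit 3: 1 × 2^3 = 8
Bit 5: 1 × 2^5 = 32
Bit 6: 1 × 2^6 = 64
Bit 10: 1 × 2^10 = 1024
Bit 13: 1 × 2^13 = 8192
Bit 14: 1 × 2^14 = 16384
Bit 15: 1 × 2^15 = 32768
Sum = 2 + 8 + 32 + 64 + 1024 + 8192 + 16384 + 32768
= 58474


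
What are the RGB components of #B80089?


Hex: #B80089
R = B8₁₆ = 184
G = 00₁₆ = 0
B = 89₁₆ = 137
= RGB(184, 0, 137)


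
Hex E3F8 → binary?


Each hex digit → 4 binary bits:
  E = 1110
  3 = 0011
  F = 1111
  8 = 1000
Concatenate: 1110 0011 1111 1000
= 1110001111111000


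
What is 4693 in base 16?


Divide by 16 repeatedly:
4693 ÷ 16 = 293 remainder 5 (5)
293 ÷ 16 = 18 remainder 5 (5)
18 ÷ 16 = 1 remainder 2 (2)
1 ÷ 16 = 0 remainder 1 (1)
Reading remainders bottom-up:
= 0x1255


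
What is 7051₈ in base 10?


Positional values:
Position 0: 1 × 8^0 = 1
Position 1: 5 × 8^1 = 40
Position 2: 0 × 8^2 = 0
Position 3: 7 × 8^3 = 3584
Sum = 1 + 40 + 0 + 3584
= 3625


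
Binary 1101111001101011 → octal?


Group into 3-bit groups: 001101111001101011
  001 = 1
  101 = 5
  111 = 7
  001 = 1
  101 = 5
  011 = 3
= 0o157153


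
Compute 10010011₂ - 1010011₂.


Align and subtract column by column (LSB to MSB, borrowing when needed):
  10010011
- 01010011
  --------
  col 0: (1 - 0 borrow-in) - 1 → 1 - 1 = 0, borrow out 0
  col 1: (1 - 0 borrow-in) - 1 → 1 - 1 = 0, borrow out 0
  col 2: (0 - 0 borrow-in) - 0 → 0 - 0 = 0, borrow out 0
  col 3: (0 - 0 borrow-in) - 0 → 0 - 0 = 0, borrow out 0
  col 4: (1 - 0 borrow-in) - 1 → 1 - 1 = 0, borrow out 0
  col 5: (0 - 0 borrow-in) - 0 → 0 - 0 = 0, borrow out 0
  col 6: (0 - 0 borrow-in) - 1 → borrow from next column: (0+2) - 1 = 1, borrow out 1
  col 7: (1 - 1 borrow-in) - 0 → 0 - 0 = 0, borrow out 0
Reading bits MSB→LSB: 01000000
Strip leading zeros: 1000000
= 1000000


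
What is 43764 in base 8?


Divide by 8 repeatedly:
43764 ÷ 8 = 5470 remainder 4
5470 ÷ 8 = 683 remainder 6
683 ÷ 8 = 85 remainder 3
85 ÷ 8 = 10 remainder 5
10 ÷ 8 = 1 remainder 2
1 ÷ 8 = 0 remainder 1
Reading remainders bottom-up:
= 0o125364


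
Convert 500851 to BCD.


Each digit → 4-bit binary:
  5 → 0101
  0 → 0000
  0 → 0000
  8 → 1000
  5 → 0101
  1 → 0001
= 0101 0000 0000 1000 0101 0001


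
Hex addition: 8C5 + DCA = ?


Align and add column by column (LSB to MSB, each column mod 16 with carry):
  08C5
+ 0DCA
  ----
  col 0: 5(5) + A(10) + 0 (carry in) = 15 → F(15), carry out 0
  col 1: C(12) + C(12) + 0 (carry in) = 24 → 8(8), carry out 1
  col 2: 8(8) + D(13) + 1 (carry in) = 22 → 6(6), carry out 1
  col 3: 0(0) + 0(0) + 1 (carry in) = 1 → 1(1), carry out 0
Reading digits MSB→LSB: 168F
Strip leading zeros: 168F
= 0x168F


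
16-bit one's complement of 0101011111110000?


Original: 0101011111110000
Invert all bits:
  bit 0: 0 → 1
  bit 1: 1 → 0
  bit 2: 0 → 1
  bit 3: 1 → 0
  bit 4: 0 → 1
  bit 5: 1 → 0
  bit 6: 1 → 0
  bit 7: 1 → 0
  bit 8: 1 → 0
  bit 9: 1 → 0
  bit 10: 1 → 0
  bit 11: 1 → 0
  bit 12: 0 → 1
  bit 13: 0 → 1
  bit 14: 0 → 1
  bit 15: 0 → 1
= 1010100000001111


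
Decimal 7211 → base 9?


Divide by 9 repeatedly:
7211 ÷ 9 = 801 remainder 2
801 ÷ 9 = 89 remainder 0
89 ÷ 9 = 9 remainder 8
9 ÷ 9 = 1 remainder 0
1 ÷ 9 = 0 remainder 1
Reading remainders bottom-up:
= 10802


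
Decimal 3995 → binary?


Divide by 2 repeatedly:
3995 ÷ 2 = 1997 remainder 1
1997 ÷ 2 = 998 remainder 1
998 ÷ 2 = 499 remainder 0
499 ÷ 2 = 249 remainder 1
249 ÷ 2 = 124 remainder 1
124 ÷ 2 = 62 remainder 0
62 ÷ 2 = 31 remainder 0
31 ÷ 2 = 15 remainder 1
15 ÷ 2 = 7 remainder 1
7 ÷ 2 = 3 remainder 1
3 ÷ 2 = 1 remainder 1
1 ÷ 2 = 0 remainder 1
Reading remainders bottom-up:
= 111110011011


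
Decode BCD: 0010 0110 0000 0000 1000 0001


Each 4-bit group → digit:
  0010 → 2
  0110 → 6
  0000 → 0
  0000 → 0
  1000 → 8
  0001 → 1
= 260081


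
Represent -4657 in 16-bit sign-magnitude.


Sign bit: 1 (negative)
Magnitude: 4657 = 001001000110001
= 1001001000110001


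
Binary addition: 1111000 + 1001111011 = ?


Align and add column by column (LSB to MSB, carry propagating):
  00001111000
+ 01001111011
  -----------
  col 0: 0 + 1 + 0 (carry in) = 1 → bit 1, carry out 0
  col 1: 0 + 1 + 0 (carry in) = 1 → bit 1, carry out 0
  col 2: 0 + 0 + 0 (carry in) = 0 → bit 0, carry out 0
  col 3: 1 + 1 + 0 (carry in) = 2 → bit 0, carry out 1
  col 4: 1 + 1 + 1 (carry in) = 3 → bit 1, carry out 1
  col 5: 1 + 1 + 1 (carry in) = 3 → bit 1, carry out 1
  col 6: 1 + 1 + 1 (carry in) = 3 → bit 1, carry out 1
  col 7: 0 + 0 + 1 (carry in) = 1 → bit 1, carry out 0
  col 8: 0 + 0 + 0 (carry in) = 0 → bit 0, carry out 0
  col 9: 0 + 1 + 0 (carry in) = 1 → bit 1, carry out 0
  col 10: 0 + 0 + 0 (carry in) = 0 → bit 0, carry out 0
Reading bits MSB→LSB: 01011110011
Strip leading zeros: 1011110011
= 1011110011


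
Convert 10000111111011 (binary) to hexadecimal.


Group into 4-bit nibbles: 0010000111111011
  0010 = 2
  0001 = 1
  1111 = F
  1011 = B
= 0x21FB


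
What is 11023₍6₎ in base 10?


Positional values (base 6):
  3 × 6^0 = 3 × 1 = 3
  2 × 6^1 = 2 × 6 = 12
  0 × 6^2 = 0 × 36 = 0
  1 × 6^3 = 1 × 216 = 216
  1 × 6^4 = 1 × 1296 = 1296
Sum = 3 + 12 + 0 + 216 + 1296
= 1527


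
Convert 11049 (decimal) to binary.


Divide by 2 repeatedly:
11049 ÷ 2 = 5524 remainder 1
5524 ÷ 2 = 2762 remainder 0
2762 ÷ 2 = 1381 remainder 0
1381 ÷ 2 = 690 remainder 1
690 ÷ 2 = 345 remainder 0
345 ÷ 2 = 172 remainder 1
172 ÷ 2 = 86 remainder 0
86 ÷ 2 = 43 remainder 0
43 ÷ 2 = 21 remainder 1
21 ÷ 2 = 10 remainder 1
10 ÷ 2 = 5 remainder 0
5 ÷ 2 = 2 remainder 1
2 ÷ 2 = 1 remainder 0
1 ÷ 2 = 0 remainder 1
Reading remainders bottom-up:
= 10101100101001


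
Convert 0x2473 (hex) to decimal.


Positional values:
Position 0: 3 × 16^0 = 3 × 1 = 3
Position 1: 7 × 16^1 = 7 × 16 = 112
Position 2: 4 × 16^2 = 4 × 256 = 1024
Position 3: 2 × 16^3 = 2 × 4096 = 8192
Sum = 3 + 112 + 1024 + 8192
= 9331


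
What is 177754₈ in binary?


Each octal digit → 3 binary bits:
  1 = 001
  7 = 111
  7 = 111
  7 = 111
  5 = 101
  4 = 100
Concatenate: 001 111 111 111 101 100
= 001111111111101100


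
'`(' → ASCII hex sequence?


String: '`('  (2 characters)
Per-character ASCII lookup:
  '`': special character: '`' = 96 → 0x60
  '(': special character: '(' = 40 → 0x28
= 0x60 0x28


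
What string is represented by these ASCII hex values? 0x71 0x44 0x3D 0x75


Codes (hex): 0x71 0x44 0x3D 0x75
Per-code ASCII lookup:
  0x71 = 113  (range 97-122: lowercase, 113 - 97 = 16) → 'q'
  0x44 = 68  (range 65-90: uppercase, 68 - 65 = 3) → 'D'
  0x3D = 61  (special character) → '='
  0x75 = 117  (range 97-122: lowercase, 117 - 97 = 20) → 'u'
= 'qD=u'


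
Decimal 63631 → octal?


Divide by 8 repeatedly:
63631 ÷ 8 = 7953 remainder 7
7953 ÷ 8 = 994 remainder 1
994 ÷ 8 = 124 remainder 2
124 ÷ 8 = 15 remainder 4
15 ÷ 8 = 1 remainder 7
1 ÷ 8 = 0 remainder 1
Reading remainders bottom-up:
= 0o174217


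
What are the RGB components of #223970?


Hex: #223970
R = 22₁₆ = 34
G = 39₁₆ = 57
B = 70₁₆ = 112
= RGB(34, 57, 112)


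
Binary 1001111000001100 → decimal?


Positional values:
Bit 2: 1 × 2^2 = 4
Bit 3: 1 × 2^3 = 8
Bit 9: 1 × 2^9 = 512
Bit 10: 1 × 2^10 = 1024
Bit 11: 1 × 2^11 = 2048
Bit 12: 1 × 2^12 = 4096
Bit 15: 1 × 2^15 = 32768
Sum = 4 + 8 + 512 + 1024 + 2048 + 4096 + 32768
= 40460


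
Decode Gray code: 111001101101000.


Gray code: 111001101101000
MSB stays the same: 1
Each subsequent bit = prev_binary XOR current_gray:
  B[1] = 1 XOR 1 = 0
  B[2] = 0 XOR 1 = 1
  B[3] = 1 XOR 0 = 1
  B[4] = 1 XOR 0 = 1
  B[5] = 1 XOR 1 = 0
  B[6] = 0 XOR 1 = 1
  B[7] = 1 XOR 0 = 1
  B[8] = 1 XOR 1 = 0
  B[9] = 0 XOR 1 = 1
  B[10] = 1 XOR 0 = 1
  B[11] = 1 XOR 1 = 0
  B[12] = 0 XOR 0 = 0
  B[13] = 0 XOR 0 = 0
  B[14] = 0 XOR 0 = 0
= 101110110110000 (23984 decimal)


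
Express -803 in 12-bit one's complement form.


Original: 001100100011
Invert all bits:
  bit 0: 0 → 1
  bit 1: 0 → 1
  bit 2: 1 → 0
  bit 3: 1 → 0
  bit 4: 0 → 1
  bit 5: 0 → 1
  bit 6: 1 → 0
  bit 7: 0 → 1
  bit 8: 0 → 1
  bit 9: 0 → 1
  bit 10: 1 → 0
  bit 11: 1 → 0
= 110011011100


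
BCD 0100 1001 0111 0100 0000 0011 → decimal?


Each 4-bit group → digit:
  0100 → 4
  1001 → 9
  0111 → 7
  0100 → 4
  0000 → 0
  0011 → 3
= 497403


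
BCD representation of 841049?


Each digit → 4-bit binary:
  8 → 1000
  4 → 0100
  1 → 0001
  0 → 0000
  4 → 0100
  9 → 1001
= 1000 0100 0001 0000 0100 1001


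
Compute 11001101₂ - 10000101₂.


Align and subtract column by column (LSB to MSB, borrowing when needed):
  11001101
- 10000101
  --------
  col 0: (1 - 0 borrow-in) - 1 → 1 - 1 = 0, borrow out 0
  col 1: (0 - 0 borrow-in) - 0 → 0 - 0 = 0, borrow out 0
  col 2: (1 - 0 borrow-in) - 1 → 1 - 1 = 0, borrow out 0
  col 3: (1 - 0 borrow-in) - 0 → 1 - 0 = 1, borrow out 0
  col 4: (0 - 0 borrow-in) - 0 → 0 - 0 = 0, borrow out 0
  col 5: (0 - 0 borrow-in) - 0 → 0 - 0 = 0, borrow out 0
  col 6: (1 - 0 borrow-in) - 0 → 1 - 0 = 1, borrow out 0
  col 7: (1 - 0 borrow-in) - 1 → 1 - 1 = 0, borrow out 0
Reading bits MSB→LSB: 01001000
Strip leading zeros: 1001000
= 1001000


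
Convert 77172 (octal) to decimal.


Positional values:
Position 0: 2 × 8^0 = 2
Position 1: 7 × 8^1 = 56
Position 2: 1 × 8^2 = 64
Position 3: 7 × 8^3 = 3584
Position 4: 7 × 8^4 = 28672
Sum = 2 + 56 + 64 + 3584 + 28672
= 32378


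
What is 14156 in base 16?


Divide by 16 repeatedly:
14156 ÷ 16 = 884 remainder 12 (C)
884 ÷ 16 = 55 remainder 4 (4)
55 ÷ 16 = 3 remainder 7 (7)
3 ÷ 16 = 0 remainder 3 (3)
Reading remainders bottom-up:
= 0x374C


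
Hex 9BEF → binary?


Each hex digit → 4 binary bits:
  9 = 1001
  B = 1011
  E = 1110
  F = 1111
Concatenate: 1001 1011 1110 1111
= 1001101111101111


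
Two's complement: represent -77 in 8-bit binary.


Original: 01001101
Step 1 - Invert all bits: 10110010
Step 2 - Add 1: 10110010 + 1
= 10110011 (represents -77)


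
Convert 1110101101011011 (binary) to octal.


Group into 3-bit groups: 001110101101011011
  001 = 1
  110 = 6
  101 = 5
  101 = 5
  011 = 3
  011 = 3
= 0o165533


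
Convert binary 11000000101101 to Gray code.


Binary: 11000000101101
Gray code: G = B XOR (B >> 1)
B >> 1 = 01100000010110
11000000101101 XOR 01100000010110:
  1 XOR 0 = 1
  1 XOR 1 = 0
  0 XOR 1 = 1
  0 XOR 0 = 0
  0 XOR 0 = 0
  0 XOR 0 = 0
  0 XOR 0 = 0
  0 XOR 0 = 0
  1 XOR 0 = 1
  0 XOR 1 = 1
  1 XOR 0 = 1
  1 XOR 1 = 0
  0 XOR 1 = 1
  1 XOR 0 = 1
= 10100000111011


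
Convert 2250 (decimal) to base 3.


Divide by 3 repeatedly:
2250 ÷ 3 = 750 remainder 0
750 ÷ 3 = 250 remainder 0
250 ÷ 3 = 83 remainder 1
83 ÷ 3 = 27 remainder 2
27 ÷ 3 = 9 remainder 0
9 ÷ 3 = 3 remainder 0
3 ÷ 3 = 1 remainder 0
1 ÷ 3 = 0 remainder 1
Reading remainders bottom-up:
= 10002100


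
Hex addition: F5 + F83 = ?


Align and add column by column (LSB to MSB, each column mod 16 with carry):
  00F5
+ 0F83
  ----
  col 0: 5(5) + 3(3) + 0 (carry in) = 8 → 8(8), carry out 0
  col 1: F(15) + 8(8) + 0 (carry in) = 23 → 7(7), carry out 1
  col 2: 0(0) + F(15) + 1 (carry in) = 16 → 0(0), carry out 1
  col 3: 0(0) + 0(0) + 1 (carry in) = 1 → 1(1), carry out 0
Reading digits MSB→LSB: 1078
Strip leading zeros: 1078
= 0x1078


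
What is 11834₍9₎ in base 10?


Positional values (base 9):
  4 × 9^0 = 4 × 1 = 4
  3 × 9^1 = 3 × 9 = 27
  8 × 9^2 = 8 × 81 = 648
  1 × 9^3 = 1 × 729 = 729
  1 × 9^4 = 1 × 6561 = 6561
Sum = 4 + 27 + 648 + 729 + 6561
= 7969


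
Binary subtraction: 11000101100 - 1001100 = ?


Align and subtract column by column (LSB to MSB, borrowing when needed):
  11000101100
- 00001001100
  -----------
  col 0: (0 - 0 borrow-in) - 0 → 0 - 0 = 0, borrow out 0
  col 1: (0 - 0 borrow-in) - 0 → 0 - 0 = 0, borrow out 0
  col 2: (1 - 0 borrow-in) - 1 → 1 - 1 = 0, borrow out 0
  col 3: (1 - 0 borrow-in) - 1 → 1 - 1 = 0, borrow out 0
  col 4: (0 - 0 borrow-in) - 0 → 0 - 0 = 0, borrow out 0
  col 5: (1 - 0 borrow-in) - 0 → 1 - 0 = 1, borrow out 0
  col 6: (0 - 0 borrow-in) - 1 → borrow from next column: (0+2) - 1 = 1, borrow out 1
  col 7: (0 - 1 borrow-in) - 0 → borrow from next column: (-1+2) - 0 = 1, borrow out 1
  col 8: (0 - 1 borrow-in) - 0 → borrow from next column: (-1+2) - 0 = 1, borrow out 1
  col 9: (1 - 1 borrow-in) - 0 → 0 - 0 = 0, borrow out 0
  col 10: (1 - 0 borrow-in) - 0 → 1 - 0 = 1, borrow out 0
Reading bits MSB→LSB: 10111100000
Strip leading zeros: 10111100000
= 10111100000


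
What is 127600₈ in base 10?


Positional values:
Position 0: 0 × 8^0 = 0
Position 1: 0 × 8^1 = 0
Position 2: 6 × 8^2 = 384
Position 3: 7 × 8^3 = 3584
Position 4: 2 × 8^4 = 8192
Position 5: 1 × 8^5 = 32768
Sum = 0 + 0 + 384 + 3584 + 8192 + 32768
= 44928


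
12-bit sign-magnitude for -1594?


Sign bit: 1 (negative)
Magnitude: 1594 = 11000111010
= 111000111010


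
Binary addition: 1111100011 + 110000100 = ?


Align and add column by column (LSB to MSB, carry propagating):
  01111100011
+ 00110000100
  -----------
  col 0: 1 + 0 + 0 (carry in) = 1 → bit 1, carry out 0
  col 1: 1 + 0 + 0 (carry in) = 1 → bit 1, carry out 0
  col 2: 0 + 1 + 0 (carry in) = 1 → bit 1, carry out 0
  col 3: 0 + 0 + 0 (carry in) = 0 → bit 0, carry out 0
  col 4: 0 + 0 + 0 (carry in) = 0 → bit 0, carry out 0
  col 5: 1 + 0 + 0 (carry in) = 1 → bit 1, carry out 0
  col 6: 1 + 0 + 0 (carry in) = 1 → bit 1, carry out 0
  col 7: 1 + 1 + 0 (carry in) = 2 → bit 0, carry out 1
  col 8: 1 + 1 + 1 (carry in) = 3 → bit 1, carry out 1
  col 9: 1 + 0 + 1 (carry in) = 2 → bit 0, carry out 1
  col 10: 0 + 0 + 1 (carry in) = 1 → bit 1, carry out 0
Reading bits MSB→LSB: 10101100111
Strip leading zeros: 10101100111
= 10101100111


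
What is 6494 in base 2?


Divide by 2 repeatedly:
6494 ÷ 2 = 3247 remainder 0
3247 ÷ 2 = 1623 remainder 1
1623 ÷ 2 = 811 remainder 1
811 ÷ 2 = 405 remainder 1
405 ÷ 2 = 202 remainder 1
202 ÷ 2 = 101 remainder 0
101 ÷ 2 = 50 remainder 1
50 ÷ 2 = 25 remainder 0
25 ÷ 2 = 12 remainder 1
12 ÷ 2 = 6 remainder 0
6 ÷ 2 = 3 remainder 0
3 ÷ 2 = 1 remainder 1
1 ÷ 2 = 0 remainder 1
Reading remainders bottom-up:
= 1100101011110


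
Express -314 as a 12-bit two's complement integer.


Original: 000100111010
Step 1 - Invert all bits: 111011000101
Step 2 - Add 1: 111011000101 + 1
= 111011000110 (represents -314)


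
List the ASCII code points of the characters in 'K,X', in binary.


String: 'K,X'  (3 characters)
Per-character ASCII lookup:
  'K': uppercase starts at 65: 'K' = 65 + 10 = 75 → 1001011
  ',': special character: ',' = 44 → 101100
  'X': uppercase starts at 65: 'X' = 65 + 23 = 88 → 1011000
= 1001011 101100 1011000


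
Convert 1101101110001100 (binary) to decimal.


Positional values:
Bit 2: 1 × 2^2 = 4
Bit 3: 1 × 2^3 = 8
Bit 7: 1 × 2^7 = 128
Bit 8: 1 × 2^8 = 256
Bit 9: 1 × 2^9 = 512
Bit 11: 1 × 2^11 = 2048
Bit 12: 1 × 2^12 = 4096
Bit 14: 1 × 2^14 = 16384
Bit 15: 1 × 2^15 = 32768
Sum = 4 + 8 + 128 + 256 + 512 + 2048 + 4096 + 16384 + 32768
= 56204


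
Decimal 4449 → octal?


Divide by 8 repeatedly:
4449 ÷ 8 = 556 remainder 1
556 ÷ 8 = 69 remainder 4
69 ÷ 8 = 8 remainder 5
8 ÷ 8 = 1 remainder 0
1 ÷ 8 = 0 remainder 1
Reading remainders bottom-up:
= 0o10541


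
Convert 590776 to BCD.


Each digit → 4-bit binary:
  5 → 0101
  9 → 1001
  0 → 0000
  7 → 0111
  7 → 0111
  6 → 0110
= 0101 1001 0000 0111 0111 0110


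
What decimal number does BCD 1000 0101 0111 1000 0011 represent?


Each 4-bit group → digit:
  1000 → 8
  0101 → 5
  0111 → 7
  1000 → 8
  0011 → 3
= 85783


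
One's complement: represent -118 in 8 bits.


Original: 01110110
Invert all bits:
  bit 0: 0 → 1
  bit 1: 1 → 0
  bit 2: 1 → 0
  bit 3: 1 → 0
  bit 4: 0 → 1
  bit 5: 1 → 0
  bit 6: 1 → 0
  bit 7: 0 → 1
= 10001001
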